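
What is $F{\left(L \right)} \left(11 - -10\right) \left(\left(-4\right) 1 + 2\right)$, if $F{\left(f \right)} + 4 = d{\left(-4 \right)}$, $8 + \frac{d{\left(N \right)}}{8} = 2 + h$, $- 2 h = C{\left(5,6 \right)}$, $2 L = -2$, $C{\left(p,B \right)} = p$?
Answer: $3024$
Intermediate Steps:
$L = -1$ ($L = \frac{1}{2} \left(-2\right) = -1$)
$h = - \frac{5}{2}$ ($h = \left(- \frac{1}{2}\right) 5 = - \frac{5}{2} \approx -2.5$)
$d{\left(N \right)} = -68$ ($d{\left(N \right)} = -64 + 8 \left(2 - \frac{5}{2}\right) = -64 + 8 \left(- \frac{1}{2}\right) = -64 - 4 = -68$)
$F{\left(f \right)} = -72$ ($F{\left(f \right)} = -4 - 68 = -72$)
$F{\left(L \right)} \left(11 - -10\right) \left(\left(-4\right) 1 + 2\right) = - 72 \left(11 - -10\right) \left(\left(-4\right) 1 + 2\right) = - 72 \left(11 + 10\right) \left(-4 + 2\right) = \left(-72\right) 21 \left(-2\right) = \left(-1512\right) \left(-2\right) = 3024$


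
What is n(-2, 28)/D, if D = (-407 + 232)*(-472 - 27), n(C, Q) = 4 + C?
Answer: 2/87325 ≈ 2.2903e-5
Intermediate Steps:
D = 87325 (D = -175*(-499) = 87325)
n(-2, 28)/D = (4 - 2)/87325 = 2*(1/87325) = 2/87325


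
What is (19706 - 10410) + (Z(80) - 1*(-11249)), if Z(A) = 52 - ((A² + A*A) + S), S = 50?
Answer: 7747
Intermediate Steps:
Z(A) = 2 - 2*A² (Z(A) = 52 - ((A² + A*A) + 50) = 52 - ((A² + A²) + 50) = 52 - (2*A² + 50) = 52 - (50 + 2*A²) = 52 + (-50 - 2*A²) = 2 - 2*A²)
(19706 - 10410) + (Z(80) - 1*(-11249)) = (19706 - 10410) + ((2 - 2*80²) - 1*(-11249)) = 9296 + ((2 - 2*6400) + 11249) = 9296 + ((2 - 12800) + 11249) = 9296 + (-12798 + 11249) = 9296 - 1549 = 7747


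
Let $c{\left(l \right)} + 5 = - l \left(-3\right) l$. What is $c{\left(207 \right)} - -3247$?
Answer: $131789$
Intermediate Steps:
$c{\left(l \right)} = -5 + 3 l^{2}$ ($c{\left(l \right)} = -5 + - l \left(-3\right) l = -5 + 3 l l = -5 + 3 l^{2}$)
$c{\left(207 \right)} - -3247 = \left(-5 + 3 \cdot 207^{2}\right) - -3247 = \left(-5 + 3 \cdot 42849\right) + 3247 = \left(-5 + 128547\right) + 3247 = 128542 + 3247 = 131789$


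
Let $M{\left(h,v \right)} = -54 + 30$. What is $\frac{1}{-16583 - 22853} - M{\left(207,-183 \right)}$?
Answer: $\frac{946463}{39436} \approx 24.0$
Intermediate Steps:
$M{\left(h,v \right)} = -24$
$\frac{1}{-16583 - 22853} - M{\left(207,-183 \right)} = \frac{1}{-16583 - 22853} - -24 = \frac{1}{-39436} + 24 = - \frac{1}{39436} + 24 = \frac{946463}{39436}$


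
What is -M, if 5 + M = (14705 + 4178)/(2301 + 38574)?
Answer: 185492/40875 ≈ 4.5380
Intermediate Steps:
M = -185492/40875 (M = -5 + (14705 + 4178)/(2301 + 38574) = -5 + 18883/40875 = -185492/40875 ≈ -4.5380)
-M = -1*(-185492/40875) = 185492/40875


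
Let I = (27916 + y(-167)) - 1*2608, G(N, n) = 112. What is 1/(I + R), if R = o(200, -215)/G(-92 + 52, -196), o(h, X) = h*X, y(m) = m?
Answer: 14/346599 ≈ 4.0393e-5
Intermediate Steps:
o(h, X) = X*h
I = 25141 (I = (27916 - 167) - 1*2608 = 27749 - 2608 = 25141)
R = -5375/14 (R = -215*200/112 = -43000*1/112 = -5375/14 ≈ -383.93)
1/(I + R) = 1/(25141 - 5375/14) = 1/(346599/14) = 14/346599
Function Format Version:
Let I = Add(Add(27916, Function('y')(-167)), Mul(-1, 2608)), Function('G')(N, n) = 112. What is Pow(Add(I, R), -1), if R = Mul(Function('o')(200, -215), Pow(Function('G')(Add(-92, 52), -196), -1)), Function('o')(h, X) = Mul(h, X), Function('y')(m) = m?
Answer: Rational(14, 346599) ≈ 4.0393e-5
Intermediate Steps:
Function('o')(h, X) = Mul(X, h)
I = 25141 (I = Add(Add(27916, -167), Mul(-1, 2608)) = Add(27749, -2608) = 25141)
R = Rational(-5375, 14) (R = Mul(Mul(-215, 200), Pow(112, -1)) = Mul(-43000, Rational(1, 112)) = Rational(-5375, 14) ≈ -383.93)
Pow(Add(I, R), -1) = Pow(Add(25141, Rational(-5375, 14)), -1) = Pow(Rational(346599, 14), -1) = Rational(14, 346599)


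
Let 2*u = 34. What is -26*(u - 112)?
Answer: 2470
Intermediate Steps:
u = 17 (u = (½)*34 = 17)
-26*(u - 112) = -26*(17 - 112) = -26*(-95) = 2470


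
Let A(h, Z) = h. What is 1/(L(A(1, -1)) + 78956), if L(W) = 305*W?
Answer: 1/79261 ≈ 1.2617e-5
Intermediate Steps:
1/(L(A(1, -1)) + 78956) = 1/(305*1 + 78956) = 1/(305 + 78956) = 1/79261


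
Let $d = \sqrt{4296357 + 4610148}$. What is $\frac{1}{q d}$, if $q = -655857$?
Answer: $- \frac{\sqrt{8906505}}{5841393649785} \approx -5.109 \cdot 10^{-10}$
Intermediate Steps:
$d = \sqrt{8906505} \approx 2984.4$
$\frac{1}{q d} = \frac{1}{\left(-655857\right) \sqrt{8906505}} = - \frac{\frac{1}{8906505} \sqrt{8906505}}{655857} = - \frac{\sqrt{8906505}}{5841393649785}$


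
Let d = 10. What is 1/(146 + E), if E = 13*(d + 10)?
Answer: 1/406 ≈ 0.0024631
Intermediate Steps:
E = 260 (E = 13*(10 + 10) = 13*20 = 260)
1/(146 + E) = 1/(146 + 260) = 1/406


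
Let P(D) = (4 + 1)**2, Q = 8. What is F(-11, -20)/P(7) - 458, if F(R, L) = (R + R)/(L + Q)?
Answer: -68689/150 ≈ -457.93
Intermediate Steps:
F(R, L) = 2*R/(8 + L) (F(R, L) = (R + R)/(L + 8) = (2*R)/(8 + L) = 2*R/(8 + L))
P(D) = 25 (P(D) = 5**2 = 25)
F(-11, -20)/P(7) - 458 = (2*(-11)/(8 - 20))/25 - 458 = (2*(-11)/(-12))*(1/25) - 458 = (2*(-11)*(-1/12))*(1/25) - 458 = (11/6)*(1/25) - 458 = 11/150 - 458 = -68689/150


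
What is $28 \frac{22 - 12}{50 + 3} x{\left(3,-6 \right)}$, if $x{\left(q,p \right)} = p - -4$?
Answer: $- \frac{560}{53} \approx -10.566$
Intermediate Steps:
$x{\left(q,p \right)} = 4 + p$ ($x{\left(q,p \right)} = p + 4 = 4 + p$)
$28 \frac{22 - 12}{50 + 3} x{\left(3,-6 \right)} = 28 \frac{22 - 12}{50 + 3} \left(4 - 6\right) = 28 \cdot \frac{10}{53} \left(-2\right) = \frac{280}{53} \left(-2\right) = - \frac{560}{53}$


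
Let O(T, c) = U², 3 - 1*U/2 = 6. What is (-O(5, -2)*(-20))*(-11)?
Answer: -7920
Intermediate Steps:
U = -6 (U = 6 - 2*6 = 6 - 12 = -6)
O(T, c) = 36 (O(T, c) = (-6)² = 36)
(-O(5, -2)*(-20))*(-11) = (-1*36*(-20))*(-11) = -36*(-20)*(-11) = 720*(-11) = -7920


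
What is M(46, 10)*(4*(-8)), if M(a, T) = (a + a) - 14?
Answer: -2496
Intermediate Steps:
M(a, T) = -14 + 2*a (M(a, T) = 2*a - 14 = -14 + 2*a)
M(46, 10)*(4*(-8)) = (-14 + 2*46)*(4*(-8)) = (-14 + 92)*(-32) = 78*(-32) = -2496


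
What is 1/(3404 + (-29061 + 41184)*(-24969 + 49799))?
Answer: 1/301017494 ≈ 3.3221e-9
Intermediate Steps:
1/(3404 + (-29061 + 41184)*(-24969 + 49799)) = 1/(3404 + 12123*24830) = 1/(3404 + 301014090) = 1/301017494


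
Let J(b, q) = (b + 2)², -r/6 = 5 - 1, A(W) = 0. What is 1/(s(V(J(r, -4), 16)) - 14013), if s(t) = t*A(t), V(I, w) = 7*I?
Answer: -1/14013 ≈ -7.1362e-5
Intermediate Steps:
r = -24 (r = -6*(5 - 1) = -6*4 = -24)
J(b, q) = (2 + b)²
s(t) = 0 (s(t) = t*0 = 0)
1/(s(V(J(r, -4), 16)) - 14013) = 1/(0 - 14013) = 1/(-14013) = -1/14013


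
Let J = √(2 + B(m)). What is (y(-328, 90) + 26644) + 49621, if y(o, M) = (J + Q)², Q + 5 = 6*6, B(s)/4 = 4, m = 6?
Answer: 77244 + 186*√2 ≈ 77507.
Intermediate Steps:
B(s) = 16 (B(s) = 4*4 = 16)
J = 3*√2 (J = √(2 + 16) = √18 = 3*√2 ≈ 4.2426)
Q = 31 (Q = -5 + 6*6 = -5 + 36 = 31)
y(o, M) = (31 + 3*√2)² (y(o, M) = (3*√2 + 31)² = (31 + 3*√2)²)
(y(-328, 90) + 26644) + 49621 = ((979 + 186*√2) + 26644) + 49621 = (27623 + 186*√2) + 49621 = 77244 + 186*√2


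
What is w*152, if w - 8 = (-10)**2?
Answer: 16416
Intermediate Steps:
w = 108 (w = 8 + (-10)**2 = 8 + 100 = 108)
w*152 = 108*152 = 16416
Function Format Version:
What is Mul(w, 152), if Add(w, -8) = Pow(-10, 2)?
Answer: 16416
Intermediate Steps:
w = 108 (w = Add(8, Pow(-10, 2)) = Add(8, 100) = 108)
Mul(w, 152) = Mul(108, 152) = 16416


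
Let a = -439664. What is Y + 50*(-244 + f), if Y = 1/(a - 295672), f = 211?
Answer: -1213304401/735336 ≈ -1650.0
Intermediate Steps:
Y = -1/735336 (Y = 1/(-439664 - 295672) = 1/(-735336) = -1/735336 ≈ -1.3599e-6)
Y + 50*(-244 + f) = -1/735336 + 50*(-244 + 211) = -1/735336 + 50*(-33) = -1/735336 - 1650 = -1213304401/735336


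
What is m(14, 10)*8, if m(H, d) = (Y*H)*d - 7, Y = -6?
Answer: -6776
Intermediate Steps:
m(H, d) = -7 - 6*H*d (m(H, d) = (-6*H)*d - 7 = -6*H*d - 7 = -7 - 6*H*d)
m(14, 10)*8 = (-7 - 6*14*10)*8 = (-7 - 840)*8 = -847*8 = -6776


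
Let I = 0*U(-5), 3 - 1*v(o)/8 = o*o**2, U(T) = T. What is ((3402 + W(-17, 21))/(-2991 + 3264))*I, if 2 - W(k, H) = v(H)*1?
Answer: 0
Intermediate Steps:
v(o) = 24 - 8*o**3 (v(o) = 24 - 8*o*o**2 = 24 - 8*o**3)
W(k, H) = -22 + 8*H**3 (W(k, H) = 2 - (24 - 8*H**3) = 2 + (-24 + 8*H**3) = -22 + 8*H**3)
I = 0 (I = 0*(-5) = 0)
((3402 + W(-17, 21))/(-2991 + 3264))*I = ((3402 + (-22 + 8*21**3))/(-2991 + 3264))*0 = ((3402 + (-22 + 8*9261))/273)*0 = ((3402 + (-22 + 74088))*(1/273))*0 = ((3402 + 74066)*(1/273))*0 = (77468*(1/273))*0 = (77468/273)*0 = 0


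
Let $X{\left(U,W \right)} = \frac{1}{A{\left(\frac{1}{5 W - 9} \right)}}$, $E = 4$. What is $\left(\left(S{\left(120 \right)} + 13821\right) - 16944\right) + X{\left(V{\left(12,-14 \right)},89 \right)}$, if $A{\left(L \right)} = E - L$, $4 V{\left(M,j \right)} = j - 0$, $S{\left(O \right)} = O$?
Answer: $- \frac{5233793}{1743} \approx -3002.8$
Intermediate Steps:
$V{\left(M,j \right)} = \frac{j}{4}$ ($V{\left(M,j \right)} = \frac{j - 0}{4} = \frac{j + 0}{4} = \frac{j}{4}$)
$A{\left(L \right)} = 4 - L$
$X{\left(U,W \right)} = \frac{1}{4 - \frac{1}{-9 + 5 W}}$ ($X{\left(U,W \right)} = \frac{1}{4 - \frac{1}{5 W - 9}} = \frac{1}{4 - \frac{1}{-9 + 5 W}}$)
$\left(\left(S{\left(120 \right)} + 13821\right) - 16944\right) + X{\left(V{\left(12,-14 \right)},89 \right)} = \left(\left(120 + 13821\right) - 16944\right) + \frac{-9 + 5 \cdot 89}{-37 + 20 \cdot 89} = \left(13941 - 16944\right) + \frac{-9 + 445}{-37 + 1780} = -3003 + \frac{1}{1743} \cdot 436 = -3003 + \frac{436}{1743} = - \frac{5233793}{1743}$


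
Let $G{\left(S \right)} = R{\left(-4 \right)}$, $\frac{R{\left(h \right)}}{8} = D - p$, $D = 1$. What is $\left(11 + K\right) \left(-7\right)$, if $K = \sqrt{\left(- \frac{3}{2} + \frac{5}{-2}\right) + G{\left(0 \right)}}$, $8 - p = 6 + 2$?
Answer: $-91$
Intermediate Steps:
$p = 0$ ($p = 8 - \left(6 + 2\right) = 8 - 8 = 0$)
$R{\left(h \right)} = 8$ ($R{\left(h \right)} = 8 \left(1 - 0\right) = 8 \left(1 + 0\right) = 8 \cdot 1 = 8$)
$G{\left(S \right)} = 8$
$K = 2$ ($K = \sqrt{\left(- \frac{3}{2} + \frac{5}{-2}\right) + 8} = \sqrt{\left(\left(-3\right) \frac{1}{2} + 5 \left(- \frac{1}{2}\right)\right) + 8} = \sqrt{\left(- \frac{3}{2} - \frac{5}{2}\right) + 8} = \sqrt{-4 + 8} = \sqrt{4} = 2$)
$\left(11 + K\right) \left(-7\right) = \left(11 + 2\right) \left(-7\right) = 13 \left(-7\right) = -91$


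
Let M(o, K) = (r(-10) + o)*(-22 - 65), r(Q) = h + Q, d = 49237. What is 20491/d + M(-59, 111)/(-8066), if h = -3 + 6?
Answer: -58719224/198572821 ≈ -0.29571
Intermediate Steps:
h = 3
r(Q) = 3 + Q
M(o, K) = 609 - 87*o (M(o, K) = ((3 - 10) + o)*(-22 - 65) = (-7 + o)*(-87) = 609 - 87*o)
20491/d + M(-59, 111)/(-8066) = 20491/49237 + (609 - 87*(-59))/(-8066) = 20491*(1/49237) + (609 + 5133)*(-1/8066) = 20491/49237 + 5742*(-1/8066) = 20491/49237 - 2871/4033 = -58719224/198572821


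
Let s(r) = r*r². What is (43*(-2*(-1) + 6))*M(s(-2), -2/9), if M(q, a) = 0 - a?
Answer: 688/9 ≈ 76.444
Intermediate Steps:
s(r) = r³
M(q, a) = -a
(43*(-2*(-1) + 6))*M(s(-2), -2/9) = (43*(-2*(-1) + 6))*(-(-2)/9) = (43*(2 + 6))*(-(-2)/9) = (43*8)*(-1*(-2/9)) = 344*(2/9) = 688/9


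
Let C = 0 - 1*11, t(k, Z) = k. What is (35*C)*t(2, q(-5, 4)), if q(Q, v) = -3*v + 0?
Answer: -770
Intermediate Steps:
q(Q, v) = -3*v
C = -11 (C = 0 - 11 = -11)
(35*C)*t(2, q(-5, 4)) = (35*(-11))*2 = -385*2 = -770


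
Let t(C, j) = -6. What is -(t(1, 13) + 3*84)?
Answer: -246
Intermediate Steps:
-(t(1, 13) + 3*84) = -(-6 + 3*84) = -(-6 + 252) = -1*246 = -246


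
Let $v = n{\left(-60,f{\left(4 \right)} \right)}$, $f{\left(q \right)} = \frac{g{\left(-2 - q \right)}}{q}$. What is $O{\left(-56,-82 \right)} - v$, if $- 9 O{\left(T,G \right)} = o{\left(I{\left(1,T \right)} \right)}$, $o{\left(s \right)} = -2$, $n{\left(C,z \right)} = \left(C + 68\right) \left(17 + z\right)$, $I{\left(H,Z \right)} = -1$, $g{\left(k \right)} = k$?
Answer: $- \frac{1114}{9} \approx -123.78$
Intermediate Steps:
$f{\left(q \right)} = \frac{-2 - q}{q}$
$n{\left(C,z \right)} = \left(17 + z\right) \left(68 + C\right)$ ($n{\left(C,z \right)} = \left(68 + C\right) \left(17 + z\right) = \left(17 + z\right) \left(68 + C\right)$)
$v = 124$ ($v = 1156 + 17 \left(-60\right) + 68 \frac{-2 - 4}{4} - 60 \frac{-2 - 4}{4} = 1156 - 1020 + 68 \frac{-2 - 4}{4} - 60 \frac{-2 - 4}{4} = 1156 - 1020 + 68 \cdot \frac{1}{4} \left(-6\right) - 60 \cdot \frac{1}{4} \left(-6\right) = 1156 - 1020 + 68 \left(- \frac{3}{2}\right) - -90 = 1156 - 1020 - 102 + 90 = 124$)
$O{\left(T,G \right)} = \frac{2}{9}$ ($O{\left(T,G \right)} = \left(- \frac{1}{9}\right) \left(-2\right) = \frac{2}{9}$)
$O{\left(-56,-82 \right)} - v = \frac{2}{9} - 124 = - \frac{1114}{9}$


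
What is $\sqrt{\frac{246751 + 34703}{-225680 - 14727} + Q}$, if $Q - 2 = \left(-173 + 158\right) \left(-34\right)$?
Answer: $\frac{\sqrt{29523645620510}}{240407} \approx 22.602$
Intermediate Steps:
$Q = 512$ ($Q = 2 + \left(-173 + 158\right) \left(-34\right) = 2 - -510 = 2 + 510 = 512$)
$\sqrt{\frac{246751 + 34703}{-225680 - 14727} + Q} = \sqrt{\frac{246751 + 34703}{-225680 - 14727} + 512} = \sqrt{\frac{281454}{-240407} + 512} = \sqrt{281454 \left(- \frac{1}{240407}\right) + 512} = \sqrt{- \frac{281454}{240407} + 512} = \sqrt{\frac{122806930}{240407}} = \frac{\sqrt{29523645620510}}{240407}$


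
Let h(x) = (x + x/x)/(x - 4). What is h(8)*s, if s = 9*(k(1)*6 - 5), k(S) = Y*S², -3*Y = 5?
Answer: -1215/4 ≈ -303.75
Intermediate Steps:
Y = -5/3 (Y = -⅓*5 = -5/3 ≈ -1.6667)
k(S) = -5*S²/3
h(x) = (1 + x)/(-4 + x) (h(x) = (x + 1)/(-4 + x) = (1 + x)/(-4 + x))
s = -135 (s = 9*(-5/3*1²*6 - 5) = 9*(-5/3*1*6 - 5) = 9*(-5/3*6 - 5) = 9*(-10 - 5) = 9*(-15) = -135)
h(8)*s = ((1 + 8)/(-4 + 8))*(-135) = (9/4)*(-135) = -1215/4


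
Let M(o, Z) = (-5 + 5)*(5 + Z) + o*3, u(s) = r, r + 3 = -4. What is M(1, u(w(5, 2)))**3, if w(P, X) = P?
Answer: 27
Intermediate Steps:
r = -7 (r = -3 - 4 = -7)
u(s) = -7
M(o, Z) = 3*o (M(o, Z) = 0*(5 + Z) + 3*o = 0 + 3*o = 3*o)
M(1, u(w(5, 2)))**3 = (3*1)**3 = 3**3 = 27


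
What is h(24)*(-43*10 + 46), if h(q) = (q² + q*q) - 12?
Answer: -437760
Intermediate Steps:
h(q) = -12 + 2*q² (h(q) = (q² + q²) - 12 = 2*q² - 12 = -12 + 2*q²)
h(24)*(-43*10 + 46) = (-12 + 2*24²)*(-43*10 + 46) = (-12 + 2*576)*(-430 + 46) = (-12 + 1152)*(-384) = 1140*(-384) = -437760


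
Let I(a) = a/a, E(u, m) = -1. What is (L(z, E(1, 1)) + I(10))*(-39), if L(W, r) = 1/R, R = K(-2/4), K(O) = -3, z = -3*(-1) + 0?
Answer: -26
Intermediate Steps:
z = 3 (z = 3 + 0 = 3)
I(a) = 1
R = -3
L(W, r) = -⅓ (L(W, r) = 1/(-3) = -⅓)
(L(z, E(1, 1)) + I(10))*(-39) = (-⅓ + 1)*(-39) = (⅔)*(-39) = -26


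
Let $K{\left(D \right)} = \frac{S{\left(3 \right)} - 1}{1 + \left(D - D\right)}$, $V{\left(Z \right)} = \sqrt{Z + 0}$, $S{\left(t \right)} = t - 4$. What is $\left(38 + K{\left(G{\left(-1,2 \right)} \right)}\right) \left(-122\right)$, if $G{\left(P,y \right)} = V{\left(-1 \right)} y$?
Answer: $-4392$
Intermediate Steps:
$S{\left(t \right)} = -4 + t$
$V{\left(Z \right)} = \sqrt{Z}$
$G{\left(P,y \right)} = i y$ ($G{\left(P,y \right)} = \sqrt{-1} y = i y$)
$K{\left(D \right)} = -2$ ($K{\left(D \right)} = \frac{\left(-4 + 3\right) - 1}{1 + \left(D - D\right)} = \frac{-1 - 1}{1 + 0} = - \frac{2}{1} = \left(-2\right) 1 = -2$)
$\left(38 + K{\left(G{\left(-1,2 \right)} \right)}\right) \left(-122\right) = \left(38 - 2\right) \left(-122\right) = 36 \left(-122\right) = -4392$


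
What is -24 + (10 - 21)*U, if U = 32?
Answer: -376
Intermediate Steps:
-24 + (10 - 21)*U = -24 + (10 - 21)*32 = -24 - 11*32 = -24 - 352 = -376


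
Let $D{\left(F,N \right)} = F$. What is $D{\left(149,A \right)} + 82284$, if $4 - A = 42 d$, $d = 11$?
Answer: $82433$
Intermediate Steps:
$A = -458$ ($A = 4 - 42 \cdot 11 = 4 - 462 = -458$)
$D{\left(149,A \right)} + 82284 = 149 + 82284 = 82433$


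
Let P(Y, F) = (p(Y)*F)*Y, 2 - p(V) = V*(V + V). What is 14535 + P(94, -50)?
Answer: 83063535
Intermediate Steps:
p(V) = 2 - 2*V² (p(V) = 2 - V*(V + V) = 2 - V*2*V = 2 - 2*V²)
P(Y, F) = F*Y*(2 - 2*Y²) (P(Y, F) = ((2 - 2*Y²)*F)*Y = (F*(2 - 2*Y²))*Y = F*Y*(2 - 2*Y²))
14535 + P(94, -50) = 14535 + 2*(-50)*94*(1 - 1*94²) = 14535 + 2*(-50)*94*(1 - 1*8836) = 14535 + 2*(-50)*94*(1 - 8836) = 14535 + 2*(-50)*94*(-8835) = 14535 + 83049000 = 83063535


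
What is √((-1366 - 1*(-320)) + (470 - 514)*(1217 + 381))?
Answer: I*√71358 ≈ 267.13*I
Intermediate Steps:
√((-1366 - 1*(-320)) + (470 - 514)*(1217 + 381)) = √((-1366 + 320) - 44*1598) = √(-1046 - 70312) = √(-71358) = I*√71358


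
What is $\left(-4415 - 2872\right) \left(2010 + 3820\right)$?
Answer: $-42483210$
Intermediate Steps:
$\left(-4415 - 2872\right) \left(2010 + 3820\right) = \left(-7287\right) 5830 = -42483210$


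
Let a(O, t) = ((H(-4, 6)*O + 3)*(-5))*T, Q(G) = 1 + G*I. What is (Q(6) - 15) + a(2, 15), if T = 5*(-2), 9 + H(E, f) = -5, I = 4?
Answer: -1240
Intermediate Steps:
H(E, f) = -14 (H(E, f) = -9 - 5 = -14)
T = -10
Q(G) = 1 + 4*G (Q(G) = 1 + G*4 = 1 + 4*G)
a(O, t) = 150 - 700*O (a(O, t) = ((-14*O + 3)*(-5))*(-10) = ((3 - 14*O)*(-5))*(-10) = (-15 + 70*O)*(-10) = 150 - 700*O)
(Q(6) - 15) + a(2, 15) = ((1 + 4*6) - 15) + (150 - 700*2) = ((1 + 24) - 15) + (150 - 1400) = (25 - 15) - 1250 = 10 - 1250 = -1240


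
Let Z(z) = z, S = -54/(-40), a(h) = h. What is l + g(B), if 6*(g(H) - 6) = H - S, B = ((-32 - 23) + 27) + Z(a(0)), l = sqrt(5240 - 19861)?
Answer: 133/120 + I*sqrt(14621) ≈ 1.1083 + 120.92*I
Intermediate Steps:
S = 27/20 (S = -54*(-1/40) = 27/20 ≈ 1.3500)
l = I*sqrt(14621) (l = sqrt(-14621) = I*sqrt(14621) ≈ 120.92*I)
B = -28 (B = ((-32 - 23) + 27) + 0 = (-55 + 27) + 0 = -28 + 0 = -28)
g(H) = 231/40 + H/6 (g(H) = 6 + (H - 1*27/20)/6 = 6 + (H - 27/20)/6 = 6 + (-27/20 + H)/6 = 6 + (-9/40 + H/6) = 231/40 + H/6)
l + g(B) = I*sqrt(14621) + (231/40 + (1/6)*(-28)) = I*sqrt(14621) + (231/40 - 14/3) = I*sqrt(14621) + 133/120 = 133/120 + I*sqrt(14621)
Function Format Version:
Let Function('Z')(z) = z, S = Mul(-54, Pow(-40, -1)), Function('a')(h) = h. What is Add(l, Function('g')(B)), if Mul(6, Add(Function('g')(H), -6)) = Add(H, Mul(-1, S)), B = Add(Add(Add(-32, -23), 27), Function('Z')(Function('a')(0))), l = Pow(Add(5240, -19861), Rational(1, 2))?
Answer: Add(Rational(133, 120), Mul(I, Pow(14621, Rational(1, 2)))) ≈ Add(1.1083, Mul(120.92, I))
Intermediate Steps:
S = Rational(27, 20) (S = Mul(-54, Rational(-1, 40)) = Rational(27, 20) ≈ 1.3500)
l = Mul(I, Pow(14621, Rational(1, 2))) (l = Pow(-14621, Rational(1, 2)) = Mul(I, Pow(14621, Rational(1, 2))) ≈ Mul(120.92, I))
B = -28 (B = Add(Add(Add(-32, -23), 27), 0) = Add(Add(-55, 27), 0) = Add(-28, 0) = -28)
Function('g')(H) = Add(Rational(231, 40), Mul(Rational(1, 6), H)) (Function('g')(H) = Add(6, Mul(Rational(1, 6), Add(H, Mul(-1, Rational(27, 20))))) = Add(6, Mul(Rational(1, 6), Add(H, Rational(-27, 20)))) = Add(6, Mul(Rational(1, 6), Add(Rational(-27, 20), H))) = Add(6, Add(Rational(-9, 40), Mul(Rational(1, 6), H))) = Add(Rational(231, 40), Mul(Rational(1, 6), H)))
Add(l, Function('g')(B)) = Add(Mul(I, Pow(14621, Rational(1, 2))), Add(Rational(231, 40), Mul(Rational(1, 6), -28))) = Add(Mul(I, Pow(14621, Rational(1, 2))), Add(Rational(231, 40), Rational(-14, 3))) = Add(Mul(I, Pow(14621, Rational(1, 2))), Rational(133, 120)) = Add(Rational(133, 120), Mul(I, Pow(14621, Rational(1, 2))))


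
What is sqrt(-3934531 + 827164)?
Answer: 3*I*sqrt(345263) ≈ 1762.8*I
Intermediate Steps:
sqrt(-3934531 + 827164) = sqrt(-3107367) = 3*I*sqrt(345263)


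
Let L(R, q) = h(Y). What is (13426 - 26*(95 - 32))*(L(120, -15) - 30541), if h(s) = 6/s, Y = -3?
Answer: -360040884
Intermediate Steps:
L(R, q) = -2 (L(R, q) = 6/(-3) = 6*(-⅓) = -2)
(13426 - 26*(95 - 32))*(L(120, -15) - 30541) = (13426 - 26*(95 - 32))*(-2 - 30541) = (13426 - 26*63)*(-30543) = (13426 - 1638)*(-30543) = 11788*(-30543) = -360040884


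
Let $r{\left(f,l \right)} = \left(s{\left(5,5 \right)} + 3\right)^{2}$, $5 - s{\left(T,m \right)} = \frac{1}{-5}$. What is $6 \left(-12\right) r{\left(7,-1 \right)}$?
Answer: $- \frac{121032}{25} \approx -4841.3$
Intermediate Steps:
$s{\left(T,m \right)} = \frac{26}{5}$ ($s{\left(T,m \right)} = 5 - \frac{1}{-5} = 5 - - \frac{1}{5} = 5 + \frac{1}{5} = \frac{26}{5}$)
$r{\left(f,l \right)} = \frac{1681}{25}$ ($r{\left(f,l \right)} = \left(\frac{26}{5} + 3\right)^{2} = \left(\frac{41}{5}\right)^{2} = \frac{1681}{25}$)
$6 \left(-12\right) r{\left(7,-1 \right)} = 6 \left(-12\right) \frac{1681}{25} = \left(-72\right) \frac{1681}{25} = - \frac{121032}{25}$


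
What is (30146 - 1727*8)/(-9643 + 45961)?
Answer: 8165/18159 ≈ 0.44964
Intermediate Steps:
(30146 - 1727*8)/(-9643 + 45961) = (30146 - 13816)/36318 = 16330*(1/36318) = 8165/18159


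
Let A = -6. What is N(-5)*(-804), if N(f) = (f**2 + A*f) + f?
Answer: -40200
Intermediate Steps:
N(f) = f**2 - 5*f (N(f) = (f**2 - 6*f) + f = f**2 - 5*f)
N(-5)*(-804) = -5*(-5 - 5)*(-804) = -5*(-10)*(-804) = 50*(-804) = -40200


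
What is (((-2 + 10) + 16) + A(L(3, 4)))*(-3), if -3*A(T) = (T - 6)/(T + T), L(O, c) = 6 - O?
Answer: -145/2 ≈ -72.500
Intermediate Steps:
A(T) = -(-6 + T)/(6*T) (A(T) = -(T - 6)/(3*(T + T)) = -(-6 + T)/(3*(2*T)) = -(-6 + T)*1/(2*T)/3 = -(-6 + T)/(6*T))
(((-2 + 10) + 16) + A(L(3, 4)))*(-3) = (((-2 + 10) + 16) + (6 - (6 - 1*3))/(6*(6 - 1*3)))*(-3) = ((8 + 16) + (6 - (6 - 3))/(6*(6 - 3)))*(-3) = (24 + (1/6)*(6 - 1*3)/3)*(-3) = (24 + (1/6)*(1/3)*(6 - 3))*(-3) = (24 + (1/6)*(1/3)*3)*(-3) = (24 + 1/6)*(-3) = (145/6)*(-3) = -145/2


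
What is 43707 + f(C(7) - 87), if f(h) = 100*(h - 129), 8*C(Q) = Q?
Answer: 44389/2 ≈ 22195.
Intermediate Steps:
C(Q) = Q/8
f(h) = -12900 + 100*h (f(h) = 100*(-129 + h) = -12900 + 100*h)
43707 + f(C(7) - 87) = 43707 + (-12900 + 100*((1/8)*7 - 87)) = 43707 + (-12900 + 100*(7/8 - 87)) = 43707 + (-12900 + 100*(-689/8)) = 43707 + (-12900 - 17225/2) = 43707 - 43025/2 = 44389/2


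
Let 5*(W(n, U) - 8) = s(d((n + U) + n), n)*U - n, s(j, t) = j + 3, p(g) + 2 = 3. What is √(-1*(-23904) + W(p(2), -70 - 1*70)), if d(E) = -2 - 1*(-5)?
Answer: 3*√65955/5 ≈ 154.09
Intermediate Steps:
d(E) = 3 (d(E) = -2 + 5 = 3)
p(g) = 1 (p(g) = -2 + 3 = 1)
s(j, t) = 3 + j
W(n, U) = 8 - n/5 + 6*U/5 (W(n, U) = 8 + ((3 + 3)*U - n)/5 = 8 + (6*U - n)/5 = 8 + (-n + 6*U)/5 = 8 + (-n/5 + 6*U/5) = 8 - n/5 + 6*U/5)
√(-1*(-23904) + W(p(2), -70 - 1*70)) = √(-1*(-23904) + (8 - ⅕*1 + 6*(-70 - 1*70)/5)) = √(23904 + (8 - ⅕ + 6*(-70 - 70)/5)) = √(23904 + (8 - ⅕ + (6/5)*(-140))) = √(23904 + (8 - ⅕ - 168)) = √(23904 - 801/5) = √(118719/5) = 3*√65955/5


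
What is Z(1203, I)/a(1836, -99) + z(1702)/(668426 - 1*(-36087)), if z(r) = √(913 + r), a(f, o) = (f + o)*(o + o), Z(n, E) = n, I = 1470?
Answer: -401/114642 + √2615/704513 ≈ -0.0034253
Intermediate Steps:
a(f, o) = 2*o*(f + o) (a(f, o) = (f + o)*(2*o) = 2*o*(f + o))
Z(1203, I)/a(1836, -99) + z(1702)/(668426 - 1*(-36087)) = 1203/((2*(-99)*(1836 - 99))) + √(913 + 1702)/(668426 - 1*(-36087)) = 1203/((2*(-99)*1737)) + √2615/(668426 + 36087) = 1203/(-343926) + √2615/704513 = 1203*(-1/343926) + √2615*(1/704513) = -401/114642 + √2615/704513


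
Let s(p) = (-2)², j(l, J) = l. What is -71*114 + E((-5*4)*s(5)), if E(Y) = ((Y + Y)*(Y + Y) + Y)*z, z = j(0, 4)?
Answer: -8094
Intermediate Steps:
z = 0
s(p) = 4
E(Y) = 0 (E(Y) = ((Y + Y)*(Y + Y) + Y)*0 = ((2*Y)*(2*Y) + Y)*0 = (4*Y² + Y)*0 = (Y + 4*Y²)*0 = 0)
-71*114 + E((-5*4)*s(5)) = -71*114 + 0 = -8094 + 0 = -8094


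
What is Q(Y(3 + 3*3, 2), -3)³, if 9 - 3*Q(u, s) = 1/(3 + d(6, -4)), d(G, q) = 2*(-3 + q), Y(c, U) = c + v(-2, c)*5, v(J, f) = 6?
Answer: 1000000/35937 ≈ 27.826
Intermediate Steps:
Y(c, U) = 30 + c (Y(c, U) = c + 6*5 = c + 30 = 30 + c)
d(G, q) = -6 + 2*q
Q(u, s) = 100/33 (Q(u, s) = 3 - 1/(3*(3 + (-6 + 2*(-4)))) = 3 - 1/(3*(3 + (-6 - 8))) = 3 - 1/(3*(3 - 14)) = 3 - ⅓/(-11) = 3 - ⅓*(-1/11) = 3 + 1/33 = 100/33)
Q(Y(3 + 3*3, 2), -3)³ = (100/33)³ = 1000000/35937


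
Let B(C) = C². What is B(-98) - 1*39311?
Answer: -29707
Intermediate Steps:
B(-98) - 1*39311 = (-98)² - 1*39311 = 9604 - 39311 = -29707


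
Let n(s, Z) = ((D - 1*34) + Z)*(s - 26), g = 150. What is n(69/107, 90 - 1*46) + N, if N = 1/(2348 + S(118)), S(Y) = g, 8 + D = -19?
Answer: 115210365/267286 ≈ 431.04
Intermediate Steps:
D = -27 (D = -8 - 19 = -27)
S(Y) = 150
n(s, Z) = (-61 + Z)*(-26 + s) (n(s, Z) = ((-27 - 1*34) + Z)*(s - 26) = ((-27 - 34) + Z)*(-26 + s) = (-61 + Z)*(-26 + s))
N = 1/2498 (N = 1/(2348 + 150) = 1/2498 ≈ 0.00040032)
n(69/107, 90 - 1*46) + N = (1586 - 4209/107 - 26*(90 - 1*46) + (90 - 1*46)*(69/107)) + 1/2498 = (1586 - 4209/107 - 26*(90 - 46) + (90 - 46)*(69*(1/107))) + 1/2498 = (1586 - 61*69/107 - 26*44 + 44*(69/107)) + 1/2498 = (1586 - 4209/107 - 1144 + 3036/107) + 1/2498 = 46121/107 + 1/2498 = 115210365/267286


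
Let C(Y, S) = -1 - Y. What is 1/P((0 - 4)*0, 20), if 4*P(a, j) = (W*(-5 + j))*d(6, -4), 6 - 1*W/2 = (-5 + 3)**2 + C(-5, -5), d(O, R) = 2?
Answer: -1/30 ≈ -0.033333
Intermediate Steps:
W = -4 (W = 12 - 2*((-5 + 3)**2 + (-1 - 1*(-5))) = 12 - 2*((-2)**2 + (-1 + 5)) = 12 - 2*(4 + 4) = 12 - 2*8 = 12 - 16 = -4)
P(a, j) = 10 - 2*j (P(a, j) = (-4*(-5 + j)*2)/4 = ((20 - 4*j)*2)/4 = (40 - 8*j)/4 = 10 - 2*j)
1/P((0 - 4)*0, 20) = 1/(10 - 2*20) = 1/(10 - 40) = 1/(-30) = -1/30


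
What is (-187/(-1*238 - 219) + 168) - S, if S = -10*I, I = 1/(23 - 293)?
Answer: 2077544/12339 ≈ 168.37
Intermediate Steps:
I = -1/270 (I = 1/(-270) = -1/270 ≈ -0.0037037)
S = 1/27 (S = -10*(-1/270) = 1/27 ≈ 0.037037)
(-187/(-1*238 - 219) + 168) - S = (-187/(-1*238 - 219) + 168) - 1*1/27 = (-187/(-238 - 219) + 168) - 1/27 = (-187/(-457) + 168) - 1/27 = (-1/457*(-187) + 168) - 1/27 = (187/457 + 168) - 1/27 = 76963/457 - 1/27 = 2077544/12339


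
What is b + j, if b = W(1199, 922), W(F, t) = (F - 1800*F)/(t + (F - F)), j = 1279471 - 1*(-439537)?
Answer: 1582768375/922 ≈ 1.7167e+6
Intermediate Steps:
j = 1719008 (j = 1279471 + 439537 = 1719008)
W(F, t) = -1799*F/t (W(F, t) = (-1799*F)/(t + 0) = (-1799*F)/t = -1799*F/t)
b = -2157001/922 (b = -1799*1199/922 = -1799*1199*1/922 = -2157001/922 ≈ -2339.5)
b + j = -2157001/922 + 1719008 = 1582768375/922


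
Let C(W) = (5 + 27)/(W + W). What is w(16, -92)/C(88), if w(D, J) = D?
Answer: 88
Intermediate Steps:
C(W) = 16/W (C(W) = 32/((2*W)) = 32*(1/(2*W)) = 16/W)
w(16, -92)/C(88) = 16/((16/88)) = 16/((16*(1/88))) = 16/(2/11) = 16*(11/2) = 88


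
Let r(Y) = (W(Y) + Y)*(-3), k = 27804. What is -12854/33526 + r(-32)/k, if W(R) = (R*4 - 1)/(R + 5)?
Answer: -75997427/199747908 ≈ -0.38047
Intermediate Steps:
W(R) = (-1 + 4*R)/(5 + R) (W(R) = (4*R - 1)/(5 + R) = (-1 + 4*R)/(5 + R))
r(Y) = -3*Y - 3*(-1 + 4*Y)/(5 + Y) (r(Y) = ((-1 + 4*Y)/(5 + Y) + Y)*(-3) = (Y + (-1 + 4*Y)/(5 + Y))*(-3) = -3*Y - 3*(-1 + 4*Y)/(5 + Y))
-12854/33526 + r(-32)/k = -12854/33526 + (3*(1 - 1*(-32)² - 9*(-32))/(5 - 32))/27804 = -12854*1/33526 + (3*(1 - 1*1024 + 288)/(-27))*(1/27804) = -6427/16763 + (3*(-1/27)*(1 - 1024 + 288))*(1/27804) = -6427/16763 + (3*(-1/27)*(-735))*(1/27804) = -6427/16763 + (245/3)*(1/27804) = -6427/16763 + 35/11916 = -75997427/199747908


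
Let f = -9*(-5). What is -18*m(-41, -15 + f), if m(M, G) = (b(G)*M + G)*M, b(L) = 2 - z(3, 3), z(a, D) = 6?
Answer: 143172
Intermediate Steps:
f = 45
b(L) = -4 (b(L) = 2 - 1*6 = 2 - 6 = -4)
m(M, G) = M*(G - 4*M) (m(M, G) = (-4*M + G)*M = (G - 4*M)*M = M*(G - 4*M))
-18*m(-41, -15 + f) = -(-738)*((-15 + 45) - 4*(-41)) = -(-738)*(30 + 164) = -(-738)*194 = -18*(-7954) = 143172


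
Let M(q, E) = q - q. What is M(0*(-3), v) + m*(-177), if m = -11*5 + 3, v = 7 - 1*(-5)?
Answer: 9204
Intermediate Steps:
v = 12 (v = 7 + 5 = 12)
M(q, E) = 0
m = -52 (m = -55 + 3 = -52)
M(0*(-3), v) + m*(-177) = 0 - 52*(-177) = 0 + 9204 = 9204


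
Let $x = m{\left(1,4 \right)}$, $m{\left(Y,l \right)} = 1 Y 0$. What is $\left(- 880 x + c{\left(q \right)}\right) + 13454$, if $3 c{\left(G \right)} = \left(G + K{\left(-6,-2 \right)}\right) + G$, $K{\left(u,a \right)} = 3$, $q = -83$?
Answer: $\frac{40199}{3} \approx 13400.0$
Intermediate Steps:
$m{\left(Y,l \right)} = 0$ ($m{\left(Y,l \right)} = Y 0 = 0$)
$x = 0$
$c{\left(G \right)} = 1 + \frac{2 G}{3}$ ($c{\left(G \right)} = \frac{\left(G + 3\right) + G}{3} = \frac{\left(3 + G\right) + G}{3} = \frac{3 + 2 G}{3} = 1 + \frac{2 G}{3}$)
$\left(- 880 x + c{\left(q \right)}\right) + 13454 = \left(\left(-880\right) 0 + \left(1 + \frac{2}{3} \left(-83\right)\right)\right) + 13454 = \left(0 + \left(1 - \frac{166}{3}\right)\right) + 13454 = \left(0 - \frac{163}{3}\right) + 13454 = - \frac{163}{3} + 13454 = \frac{40199}{3}$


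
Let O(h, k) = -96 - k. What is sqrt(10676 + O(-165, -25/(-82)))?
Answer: sqrt(71137870)/82 ≈ 102.86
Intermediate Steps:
sqrt(10676 + O(-165, -25/(-82))) = sqrt(10676 + (-96 - (-25)/(-82))) = sqrt(10676 + (-96 - (-25)*(-1)/82)) = sqrt(10676 + (-96 - 1*25/82)) = sqrt(10676 + (-96 - 25/82)) = sqrt(10676 - 7897/82) = sqrt(867535/82) = sqrt(71137870)/82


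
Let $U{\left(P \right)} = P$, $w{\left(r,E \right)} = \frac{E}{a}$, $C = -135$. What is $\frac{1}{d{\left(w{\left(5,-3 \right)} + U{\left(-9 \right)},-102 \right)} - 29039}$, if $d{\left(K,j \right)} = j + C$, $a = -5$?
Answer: $- \frac{1}{29276} \approx -3.4158 \cdot 10^{-5}$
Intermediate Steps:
$w{\left(r,E \right)} = - \frac{E}{5}$ ($w{\left(r,E \right)} = \frac{E}{-5} = E \left(- \frac{1}{5}\right) = - \frac{E}{5}$)
$d{\left(K,j \right)} = -135 + j$ ($d{\left(K,j \right)} = j - 135 = -135 + j$)
$\frac{1}{d{\left(w{\left(5,-3 \right)} + U{\left(-9 \right)},-102 \right)} - 29039} = \frac{1}{\left(-135 - 102\right) - 29039} = \frac{1}{-237 - 29039} = \frac{1}{-29276} = - \frac{1}{29276}$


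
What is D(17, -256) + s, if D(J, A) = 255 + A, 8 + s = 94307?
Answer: 94298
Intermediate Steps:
s = 94299 (s = -8 + 94307 = 94299)
D(17, -256) + s = (255 - 256) + 94299 = -1 + 94299 = 94298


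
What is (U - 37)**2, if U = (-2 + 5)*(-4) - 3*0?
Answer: 2401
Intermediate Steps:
U = -12 (U = 3*(-4) + 0 = -12 + 0 = -12)
(U - 37)**2 = (-12 - 37)**2 = (-49)**2 = 2401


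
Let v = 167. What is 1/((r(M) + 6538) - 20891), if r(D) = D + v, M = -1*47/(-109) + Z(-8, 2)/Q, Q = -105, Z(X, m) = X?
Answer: -11445/162352963 ≈ -7.0495e-5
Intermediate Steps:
M = 5807/11445 (M = -1*47/(-109) - 8/(-105) = -47*(-1/109) - 8*(-1/105) = 47/109 + 8/105 = 5807/11445 ≈ 0.50738)
r(D) = 167 + D (r(D) = D + 167 = 167 + D)
1/((r(M) + 6538) - 20891) = 1/(((167 + 5807/11445) + 6538) - 20891) = 1/((1917122/11445 + 6538) - 20891) = 1/(76744532/11445 - 20891) = 1/(-162352963/11445) = -11445/162352963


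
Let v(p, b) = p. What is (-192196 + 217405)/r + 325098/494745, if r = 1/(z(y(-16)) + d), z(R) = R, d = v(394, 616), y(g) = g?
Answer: 1571475473196/164915 ≈ 9.5290e+6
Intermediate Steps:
d = 394
r = 1/378 (r = 1/(-16 + 394) = 1/378 ≈ 0.0026455)
(-192196 + 217405)/r + 325098/494745 = (-192196 + 217405)/(1/378) + 325098/494745 = 25209*378 + 325098*(1/494745) = 9529002 + 108366/164915 = 1571475473196/164915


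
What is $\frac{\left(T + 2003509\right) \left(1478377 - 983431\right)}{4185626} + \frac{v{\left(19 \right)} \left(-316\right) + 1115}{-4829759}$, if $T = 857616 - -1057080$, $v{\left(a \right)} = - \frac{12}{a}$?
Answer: $\frac{88980335461833285964}{192047866019273} \approx 4.6332 \cdot 10^{5}$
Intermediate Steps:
$T = 1914696$ ($T = 857616 + 1057080 = 1914696$)
$\frac{\left(T + 2003509\right) \left(1478377 - 983431\right)}{4185626} + \frac{v{\left(19 \right)} \left(-316\right) + 1115}{-4829759} = \frac{\left(1914696 + 2003509\right) \left(1478377 - 983431\right)}{4185626} + \frac{- \frac{12}{19} \left(-316\right) + 1115}{-4829759} = 3918205 \cdot 494946 \cdot \frac{1}{4185626} + \left(\left(-12\right) \frac{1}{19} \left(-316\right) + 1115\right) \left(- \frac{1}{4829759}\right) = 1939299891930 \cdot \frac{1}{4185626} + \left(\left(- \frac{12}{19}\right) \left(-316\right) + 1115\right) \left(- \frac{1}{4829759}\right) = \frac{969649945965}{2092813} + \left(\frac{3792}{19} + 1115\right) \left(- \frac{1}{4829759}\right) = \frac{969649945965}{2092813} + \frac{24977}{19} \left(- \frac{1}{4829759}\right) = \frac{969649945965}{2092813} - \frac{24977}{91765421} = \frac{88980335461833285964}{192047866019273}$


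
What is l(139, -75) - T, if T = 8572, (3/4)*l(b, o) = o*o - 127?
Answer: -3724/3 ≈ -1241.3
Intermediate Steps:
l(b, o) = -508/3 + 4*o**2/3 (l(b, o) = 4*(o*o - 127)/3 = 4*(o**2 - 127)/3 = 4*(-127 + o**2)/3 = -508/3 + 4*o**2/3)
l(139, -75) - T = (-508/3 + (4/3)*(-75)**2) - 1*8572 = (-508/3 + (4/3)*5625) - 8572 = (-508/3 + 7500) - 8572 = 21992/3 - 8572 = -3724/3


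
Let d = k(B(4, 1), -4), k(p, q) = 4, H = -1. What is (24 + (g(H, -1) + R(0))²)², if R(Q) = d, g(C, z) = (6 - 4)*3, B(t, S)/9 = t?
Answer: 15376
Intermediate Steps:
B(t, S) = 9*t
d = 4
g(C, z) = 6 (g(C, z) = 2*3 = 6)
R(Q) = 4
(24 + (g(H, -1) + R(0))²)² = (24 + (6 + 4)²)² = (24 + 10²)² = (24 + 100)² = 124² = 15376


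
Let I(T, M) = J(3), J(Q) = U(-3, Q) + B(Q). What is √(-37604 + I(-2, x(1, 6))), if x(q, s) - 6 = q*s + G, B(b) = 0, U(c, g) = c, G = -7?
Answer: I*√37607 ≈ 193.93*I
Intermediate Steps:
x(q, s) = -1 + q*s (x(q, s) = 6 + (q*s - 7) = 6 + (-7 + q*s) = -1 + q*s)
J(Q) = -3 (J(Q) = -3 + 0 = -3)
I(T, M) = -3
√(-37604 + I(-2, x(1, 6))) = √(-37604 - 3) = √(-37607) = I*√37607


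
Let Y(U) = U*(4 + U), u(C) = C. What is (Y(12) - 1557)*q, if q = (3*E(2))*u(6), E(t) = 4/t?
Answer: -49140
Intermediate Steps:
q = 36 (q = (3*(4/2))*6 = (3*(4*(½)))*6 = (3*2)*6 = 6*6 = 36)
(Y(12) - 1557)*q = (12*(4 + 12) - 1557)*36 = (12*16 - 1557)*36 = (192 - 1557)*36 = -1365*36 = -49140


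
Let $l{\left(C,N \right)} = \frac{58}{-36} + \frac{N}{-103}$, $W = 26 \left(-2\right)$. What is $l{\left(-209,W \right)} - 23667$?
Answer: $- \frac{43880669}{1854} \approx -23668.0$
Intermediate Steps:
$W = -52$
$l{\left(C,N \right)} = - \frac{29}{18} - \frac{N}{103}$ ($l{\left(C,N \right)} = 58 \left(- \frac{1}{36}\right) + N \left(- \frac{1}{103}\right) = - \frac{29}{18} - \frac{N}{103}$)
$l{\left(-209,W \right)} - 23667 = \left(- \frac{29}{18} - - \frac{52}{103}\right) - 23667 = \left(- \frac{29}{18} + \frac{52}{103}\right) - 23667 = - \frac{2051}{1854} - 23667 = - \frac{43880669}{1854}$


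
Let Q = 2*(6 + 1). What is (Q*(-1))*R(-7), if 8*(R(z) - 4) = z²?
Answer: -567/4 ≈ -141.75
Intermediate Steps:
R(z) = 4 + z²/8
Q = 14 (Q = 2*7 = 14)
(Q*(-1))*R(-7) = (14*(-1))*(4 + (⅛)*(-7)²) = -14*(4 + (⅛)*49) = -14*(4 + 49/8) = -14*81/8 = -567/4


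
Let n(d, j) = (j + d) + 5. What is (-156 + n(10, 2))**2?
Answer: 19321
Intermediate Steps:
n(d, j) = 5 + d + j (n(d, j) = (d + j) + 5 = 5 + d + j)
(-156 + n(10, 2))**2 = (-156 + (5 + 10 + 2))**2 = (-156 + 17)**2 = (-139)**2 = 19321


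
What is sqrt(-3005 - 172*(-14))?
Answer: I*sqrt(597) ≈ 24.434*I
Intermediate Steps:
sqrt(-3005 - 172*(-14)) = sqrt(-3005 + 2408) = sqrt(-597) = I*sqrt(597)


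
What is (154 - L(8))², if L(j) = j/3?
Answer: 206116/9 ≈ 22902.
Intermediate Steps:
L(j) = j/3 (L(j) = j*(⅓) = j/3)
(154 - L(8))² = (154 - 8/3)² = (454/3)² = 206116/9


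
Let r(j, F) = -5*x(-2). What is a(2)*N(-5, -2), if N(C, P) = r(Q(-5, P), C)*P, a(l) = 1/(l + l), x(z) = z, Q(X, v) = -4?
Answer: -5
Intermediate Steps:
a(l) = 1/(2*l)
r(j, F) = 10 (r(j, F) = -5*(-2) = 10)
N(C, P) = 10*P
a(2)*N(-5, -2) = ((½)/2)*(10*(-2)) = ((½)*(½))*(-20) = (¼)*(-20) = -5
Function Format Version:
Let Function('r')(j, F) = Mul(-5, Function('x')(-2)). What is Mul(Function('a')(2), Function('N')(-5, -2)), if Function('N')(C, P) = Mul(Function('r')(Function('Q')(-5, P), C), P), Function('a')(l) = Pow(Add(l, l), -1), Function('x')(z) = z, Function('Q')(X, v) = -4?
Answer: -5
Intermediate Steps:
Function('a')(l) = Mul(Rational(1, 2), Pow(l, -1)) (Function('a')(l) = Pow(Mul(2, l), -1) = Mul(Rational(1, 2), Pow(l, -1)))
Function('r')(j, F) = 10 (Function('r')(j, F) = Mul(-5, -2) = 10)
Function('N')(C, P) = Mul(10, P)
Mul(Function('a')(2), Function('N')(-5, -2)) = Mul(Mul(Rational(1, 2), Pow(2, -1)), Mul(10, -2)) = Mul(Mul(Rational(1, 2), Rational(1, 2)), -20) = Mul(Rational(1, 4), -20) = -5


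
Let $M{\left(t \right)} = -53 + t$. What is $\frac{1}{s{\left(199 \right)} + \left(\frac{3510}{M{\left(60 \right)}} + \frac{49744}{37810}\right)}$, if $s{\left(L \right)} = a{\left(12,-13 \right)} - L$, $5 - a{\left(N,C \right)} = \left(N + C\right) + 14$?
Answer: $\frac{132335}{39137309} \approx 0.0033813$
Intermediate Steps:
$a{\left(N,C \right)} = -9 - C - N$ ($a{\left(N,C \right)} = 5 - \left(\left(N + C\right) + 14\right) = 5 - \left(\left(C + N\right) + 14\right) = 5 - \left(14 + C + N\right) = -9 - C - N$)
$s{\left(L \right)} = -8 - L$ ($s{\left(L \right)} = \left(-9 - -13 - 12\right) - L = \left(-9 + 13 - 12\right) - L = -8 - L$)
$\frac{1}{s{\left(199 \right)} + \left(\frac{3510}{M{\left(60 \right)}} + \frac{49744}{37810}\right)} = \frac{1}{\left(-8 - 199\right) + \left(\frac{3510}{-53 + 60} + \frac{49744}{37810}\right)} = \frac{1}{\left(-8 - 199\right) + \left(\frac{3510}{7} + 49744 \cdot \frac{1}{37810}\right)} = \frac{1}{-207 + \left(3510 \cdot \frac{1}{7} + \frac{24872}{18905}\right)} = \frac{1}{-207 + \left(\frac{3510}{7} + \frac{24872}{18905}\right)} = \frac{1}{-207 + \frac{66530654}{132335}} = \frac{1}{\frac{39137309}{132335}} = \frac{132335}{39137309}$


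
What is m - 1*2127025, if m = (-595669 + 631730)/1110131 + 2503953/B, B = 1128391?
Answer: -12748517736325559/5993597269 ≈ -2.1270e+6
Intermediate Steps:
m = 13494769166/5993597269 (m = (-595669 + 631730)/1110131 + 2503953/1128391 = 36061*(1/1110131) + 2503953*(1/1128391) = 36061/1110131 + 131787/59389 = 13494769166/5993597269 ≈ 2.2515)
m - 1*2127025 = 13494769166/5993597269 - 1*2127025 = 13494769166/5993597269 - 2127025 = -12748517736325559/5993597269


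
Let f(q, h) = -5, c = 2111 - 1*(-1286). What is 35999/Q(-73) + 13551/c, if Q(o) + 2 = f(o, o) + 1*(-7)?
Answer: -122098889/47558 ≈ -2567.4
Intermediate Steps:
c = 3397 (c = 2111 + 1286 = 3397)
Q(o) = -14 (Q(o) = -2 + (-5 + 1*(-7)) = -2 + (-5 - 7) = -2 - 12 = -14)
35999/Q(-73) + 13551/c = 35999/(-14) + 13551/3397 = 35999*(-1/14) + 13551*(1/3397) = -35999/14 + 13551/3397 = -122098889/47558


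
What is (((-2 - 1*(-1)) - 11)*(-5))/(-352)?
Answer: -15/88 ≈ -0.17045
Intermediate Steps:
(((-2 - 1*(-1)) - 11)*(-5))/(-352) = (((-2 + 1) - 11)*(-5))*(-1/352) = ((-1 - 11)*(-5))*(-1/352) = -12*(-5)*(-1/352) = 60*(-1/352) = -15/88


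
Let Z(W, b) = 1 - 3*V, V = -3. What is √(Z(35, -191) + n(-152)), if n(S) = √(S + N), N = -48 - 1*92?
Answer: √(10 + 2*I*√73) ≈ 3.86 + 2.2135*I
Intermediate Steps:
N = -140 (N = -48 - 92 = -140)
n(S) = √(-140 + S) (n(S) = √(S - 140) = √(-140 + S))
Z(W, b) = 10 (Z(W, b) = 1 - 3*(-3) = 1 + 9 = 10)
√(Z(35, -191) + n(-152)) = √(10 + √(-140 - 152)) = √(10 + √(-292)) = √(10 + 2*I*√73)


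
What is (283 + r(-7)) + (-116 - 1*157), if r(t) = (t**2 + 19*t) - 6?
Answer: -80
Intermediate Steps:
r(t) = -6 + t**2 + 19*t
(283 + r(-7)) + (-116 - 1*157) = (283 + (-6 + (-7)**2 + 19*(-7))) + (-116 - 1*157) = (283 + (-6 + 49 - 133)) + (-116 - 157) = (283 - 90) - 273 = 193 - 273 = -80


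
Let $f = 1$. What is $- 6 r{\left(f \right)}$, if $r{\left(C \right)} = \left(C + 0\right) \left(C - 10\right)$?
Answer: $54$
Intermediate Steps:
$r{\left(C \right)} = C \left(-10 + C\right)$
$- 6 r{\left(f \right)} = - 6 \cdot 1 \left(-10 + 1\right) = - 6 \cdot 1 \left(-9\right) = \left(-6\right) \left(-9\right) = 54$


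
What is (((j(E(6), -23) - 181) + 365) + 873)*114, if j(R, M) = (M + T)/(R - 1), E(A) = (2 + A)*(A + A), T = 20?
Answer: 602472/5 ≈ 1.2049e+5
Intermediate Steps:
E(A) = 2*A*(2 + A) (E(A) = (2 + A)*(2*A) = 2*A*(2 + A))
j(R, M) = (20 + M)/(-1 + R) (j(R, M) = (M + 20)/(R - 1) = (20 + M)/(-1 + R))
(((j(E(6), -23) - 181) + 365) + 873)*114 = ((((20 - 23)/(-1 + 2*6*(2 + 6)) - 181) + 365) + 873)*114 = (((-3/(-1 + 2*6*8) - 181) + 365) + 873)*114 = (((-3/(-1 + 96) - 181) + 365) + 873)*114 = (((-3/95 - 181) + 365) + 873)*114 = ((-17198/95 + 365) + 873)*114 = (17477/95 + 873)*114 = (100412/95)*114 = 602472/5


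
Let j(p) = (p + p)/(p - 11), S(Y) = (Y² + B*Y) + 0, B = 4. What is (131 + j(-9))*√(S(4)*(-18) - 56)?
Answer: 1319*I*√158/5 ≈ 3315.9*I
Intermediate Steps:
S(Y) = Y² + 4*Y (S(Y) = (Y² + 4*Y) + 0 = Y² + 4*Y)
j(p) = 2*p/(-11 + p) (j(p) = (2*p)/(-11 + p) = 2*p/(-11 + p))
(131 + j(-9))*√(S(4)*(-18) - 56) = (131 + 2*(-9)/(-11 - 9))*√((4*(4 + 4))*(-18) - 56) = (131 + 2*(-9)/(-20))*√((4*8)*(-18) - 56) = (131 + 2*(-9)*(-1/20))*√(32*(-18) - 56) = (131 + 9/10)*√(-576 - 56) = 1319*√(-632)/10 = 1319*(2*I*√158)/10 = 1319*I*√158/5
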